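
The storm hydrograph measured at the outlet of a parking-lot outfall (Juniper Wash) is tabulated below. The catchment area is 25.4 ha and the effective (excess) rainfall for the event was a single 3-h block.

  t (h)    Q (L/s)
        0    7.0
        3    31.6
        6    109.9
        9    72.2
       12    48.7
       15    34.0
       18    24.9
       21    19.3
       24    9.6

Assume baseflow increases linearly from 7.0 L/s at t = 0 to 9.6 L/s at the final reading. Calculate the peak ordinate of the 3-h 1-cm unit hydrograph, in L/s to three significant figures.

Direct runoff: 0.00, 24.27, 102.25, 64.22, 40.40, 25.38, 15.95, 10.03, 0.00 L/s; ΣQ_DR = 282.5 L/s, peak = 102.25 L/s.
Runoff depth d = ΣQ_DR·Δt / A = 282.5 × 10800 / (25.4 ha) = 12.01 mm.
The 1-cm UH is the DRH scaled by (10 mm)/d, so U_p = 102.25 × 10/12.01 = 85.1 L/s.

U_p ≈ 85.1 L/s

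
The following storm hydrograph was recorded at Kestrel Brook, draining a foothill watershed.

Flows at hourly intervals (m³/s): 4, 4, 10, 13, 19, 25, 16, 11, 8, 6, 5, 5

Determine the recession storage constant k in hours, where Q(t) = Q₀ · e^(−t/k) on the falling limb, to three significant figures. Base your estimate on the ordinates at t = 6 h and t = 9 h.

On the falling limb, Q drops from 16 to 6 m³/s between t = 6 h and t = 9 h (Δt = 3 h).
k = −Δt / ln(Q₂/Q₁) = −3 / ln(6/16) = 3.06 h.

k ≈ 3.06 h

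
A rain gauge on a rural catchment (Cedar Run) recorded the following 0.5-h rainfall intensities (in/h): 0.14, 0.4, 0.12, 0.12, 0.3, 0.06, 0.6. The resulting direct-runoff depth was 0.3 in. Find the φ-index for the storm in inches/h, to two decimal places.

φ ≈ 0.23 in/h

Only the 3 blocks with intensity above φ contribute runoff: 0.4, 0.3, 0.6 in/h.
Σ(I−φ)·Δt = d  ⇒  (0.4+0.3+0.6 − 3φ)·0.5 = 0.3
φ = (1.300 − 0.3/0.5) / 3 = 0.23 in/h.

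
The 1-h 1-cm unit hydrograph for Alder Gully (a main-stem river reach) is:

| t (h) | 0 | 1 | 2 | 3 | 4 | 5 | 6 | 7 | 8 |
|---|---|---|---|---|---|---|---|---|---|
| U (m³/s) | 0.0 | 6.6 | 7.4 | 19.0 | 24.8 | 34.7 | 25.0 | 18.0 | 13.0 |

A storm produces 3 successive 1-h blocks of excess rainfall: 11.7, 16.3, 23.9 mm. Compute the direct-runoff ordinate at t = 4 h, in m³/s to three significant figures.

By discrete convolution, Q_j = Σ (P_i / 10 mm) · U_{j−i}.
At t = 4 h (j=4): Q = (11.7/10)·24.8 + (16.3/10)·19.0 + (23.9/10)·7.4 = 77.7 m³/s.

Q ≈ 77.7 m³/s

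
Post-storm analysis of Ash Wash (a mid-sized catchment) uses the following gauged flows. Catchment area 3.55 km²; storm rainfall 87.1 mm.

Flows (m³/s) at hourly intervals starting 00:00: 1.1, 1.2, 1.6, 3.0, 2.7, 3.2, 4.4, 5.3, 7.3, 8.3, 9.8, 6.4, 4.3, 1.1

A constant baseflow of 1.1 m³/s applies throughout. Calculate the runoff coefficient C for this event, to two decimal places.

ΣQ_DR = 44.30 m³/s; V = ΣQ_DR·Δt = 1.595 × 10^5 m³.
Runoff depth d = V / A = 44.92 mm.
C = d / P = 44.92 / 87.1 = 0.52.

C ≈ 0.52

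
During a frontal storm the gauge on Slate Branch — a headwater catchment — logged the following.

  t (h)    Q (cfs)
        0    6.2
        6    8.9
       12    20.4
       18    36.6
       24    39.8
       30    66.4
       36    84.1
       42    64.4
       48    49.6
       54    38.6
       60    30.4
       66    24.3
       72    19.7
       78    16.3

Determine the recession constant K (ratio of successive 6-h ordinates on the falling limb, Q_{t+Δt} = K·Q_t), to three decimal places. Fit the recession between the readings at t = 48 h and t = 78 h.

Using the recession-limb readings at t = 48 h and t = 78 h: Q falls from 49.6 to 16.3 cfs over 5 intervals.
K = (Q₂/Q₁)^(1/5) = (16.3/49.6)^(1/5) = 0.800.

K ≈ 0.800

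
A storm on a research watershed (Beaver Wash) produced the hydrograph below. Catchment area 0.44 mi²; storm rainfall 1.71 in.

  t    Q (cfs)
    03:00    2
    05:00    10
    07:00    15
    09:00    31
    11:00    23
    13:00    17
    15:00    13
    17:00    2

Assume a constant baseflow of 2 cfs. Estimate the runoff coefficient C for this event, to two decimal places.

C ≈ 0.40

ΣQ_DR = 97.00 cfs; V = ΣQ_DR·Δt = 6.984 × 10^5 ft³.
Runoff depth d = V / A = 0.6832 in.
C = d / P = 0.6832 / 1.71 = 0.40.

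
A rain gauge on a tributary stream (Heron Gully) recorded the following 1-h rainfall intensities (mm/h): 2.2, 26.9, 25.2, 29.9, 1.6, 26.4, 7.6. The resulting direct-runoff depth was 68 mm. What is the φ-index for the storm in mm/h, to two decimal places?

Only the 4 blocks with intensity above φ contribute runoff: 26.9, 25.2, 29.9, 26.4 mm/h.
Σ(I−φ)·Δt = d  ⇒  (26.9+25.2+29.9+26.4 − 4φ)·1 = 68
φ = (108.4 − 68/1) / 4 = 10.10 mm/h.

φ ≈ 10.10 mm/h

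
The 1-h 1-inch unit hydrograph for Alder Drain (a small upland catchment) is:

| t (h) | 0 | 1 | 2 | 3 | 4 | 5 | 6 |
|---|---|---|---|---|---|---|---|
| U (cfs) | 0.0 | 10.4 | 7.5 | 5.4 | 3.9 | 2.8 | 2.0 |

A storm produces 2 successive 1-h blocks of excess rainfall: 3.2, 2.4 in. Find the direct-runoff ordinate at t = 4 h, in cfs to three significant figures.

Q ≈ 25.4 cfs

By discrete convolution, Q_j = Σ (P_i / 1 in) · U_{j−i}.
At t = 4 h (j=4): Q = (3.2/1)·3.9 + (2.4/1)·5.4 = 25.4 cfs.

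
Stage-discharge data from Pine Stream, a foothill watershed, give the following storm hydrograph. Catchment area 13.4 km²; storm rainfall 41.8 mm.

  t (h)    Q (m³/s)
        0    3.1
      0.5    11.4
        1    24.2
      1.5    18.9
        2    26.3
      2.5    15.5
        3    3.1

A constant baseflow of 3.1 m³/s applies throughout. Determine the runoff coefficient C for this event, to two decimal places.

ΣQ_DR = 80.80 m³/s; V = ΣQ_DR·Δt = 1.454 × 10^5 m³.
Runoff depth d = V / A = 10.85 mm.
C = d / P = 10.85 / 41.8 = 0.26.

C ≈ 0.26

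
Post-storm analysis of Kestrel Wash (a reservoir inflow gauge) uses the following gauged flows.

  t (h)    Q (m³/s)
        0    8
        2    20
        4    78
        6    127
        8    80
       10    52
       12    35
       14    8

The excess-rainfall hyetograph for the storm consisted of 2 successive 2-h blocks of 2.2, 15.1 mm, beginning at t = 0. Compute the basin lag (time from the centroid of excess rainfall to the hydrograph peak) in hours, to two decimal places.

Centroid of excess rainfall: t_c = Σ P_i·t̄_i / ΣP_i = 2.7457 h (block centres at 1, 3 h).
Hydrograph peak occurs at t = 6 h, so basin lag t_L = 6 − 2.7457 = 3.25 h.

t_L ≈ 3.25 h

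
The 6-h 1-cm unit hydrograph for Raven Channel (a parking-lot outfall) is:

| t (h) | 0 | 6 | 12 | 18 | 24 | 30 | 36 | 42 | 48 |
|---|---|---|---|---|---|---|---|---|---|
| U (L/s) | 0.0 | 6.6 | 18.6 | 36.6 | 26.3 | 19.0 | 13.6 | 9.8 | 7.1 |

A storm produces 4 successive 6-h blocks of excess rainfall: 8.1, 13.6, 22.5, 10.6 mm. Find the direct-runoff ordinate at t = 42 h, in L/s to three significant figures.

By discrete convolution, Q_j = Σ (P_i / 10 mm) · U_{j−i}.
At t = 42 h (j=7): Q = (8.1/10)·9.8 + (13.6/10)·13.6 + (22.5/10)·19.0 + (10.6/10)·26.3 = 97.1 L/s.

Q ≈ 97.1 L/s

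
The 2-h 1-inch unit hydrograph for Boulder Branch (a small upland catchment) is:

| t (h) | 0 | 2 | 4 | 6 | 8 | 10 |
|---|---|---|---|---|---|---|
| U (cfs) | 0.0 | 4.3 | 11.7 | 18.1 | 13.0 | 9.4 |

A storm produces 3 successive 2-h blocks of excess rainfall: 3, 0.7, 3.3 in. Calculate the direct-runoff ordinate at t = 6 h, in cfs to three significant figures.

Q ≈ 76.7 cfs

By discrete convolution, Q_j = Σ (P_i / 1 in) · U_{j−i}.
At t = 6 h (j=3): Q = (3/1)·18.1 + (0.7/1)·11.7 + (3.3/1)·4.3 = 76.7 cfs.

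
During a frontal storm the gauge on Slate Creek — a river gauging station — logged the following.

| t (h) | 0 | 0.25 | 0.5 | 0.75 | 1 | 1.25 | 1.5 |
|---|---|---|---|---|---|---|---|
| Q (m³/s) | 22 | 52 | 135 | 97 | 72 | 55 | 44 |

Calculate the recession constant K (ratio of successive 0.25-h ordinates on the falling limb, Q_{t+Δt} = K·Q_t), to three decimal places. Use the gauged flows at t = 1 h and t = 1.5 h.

K ≈ 0.782

Using the recession-limb readings at t = 1 h and t = 1.5 h: Q falls from 72 to 44 m³/s over 2 intervals.
K = (Q₂/Q₁)^(1/2) = (44/72)^(1/2) = 0.782.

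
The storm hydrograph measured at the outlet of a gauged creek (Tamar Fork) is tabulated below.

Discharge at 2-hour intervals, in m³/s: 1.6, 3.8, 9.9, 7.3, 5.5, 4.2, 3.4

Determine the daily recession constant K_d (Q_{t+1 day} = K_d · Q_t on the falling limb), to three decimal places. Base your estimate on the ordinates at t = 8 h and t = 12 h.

Between t = 8 h and t = 12 h the flow falls from 5.5 to 3.4 m³/s over 2×2 h = 4 h.
Per-interval ratio K = (3.4/5.5)^(1/2) = 0.7862; K_d = K^(24/2) = 0.056.

K_d ≈ 0.056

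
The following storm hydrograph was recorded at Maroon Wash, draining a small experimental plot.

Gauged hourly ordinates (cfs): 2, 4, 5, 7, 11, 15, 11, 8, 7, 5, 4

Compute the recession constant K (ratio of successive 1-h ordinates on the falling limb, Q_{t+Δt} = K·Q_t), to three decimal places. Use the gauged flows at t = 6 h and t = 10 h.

Using the recession-limb readings at t = 6 h and t = 10 h: Q falls from 11 to 4 cfs over 4 intervals.
K = (Q₂/Q₁)^(1/4) = (4/11)^(1/4) = 0.777.

K ≈ 0.777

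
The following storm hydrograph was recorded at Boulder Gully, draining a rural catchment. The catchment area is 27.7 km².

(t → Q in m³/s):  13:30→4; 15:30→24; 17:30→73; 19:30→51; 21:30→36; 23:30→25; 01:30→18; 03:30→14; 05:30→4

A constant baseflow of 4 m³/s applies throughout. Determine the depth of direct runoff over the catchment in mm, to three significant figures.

Direct runoff: 0.0, 20.0, 69.0, 47.0, 32.0, 21.0, 14.0, 10.0, 0.0 m³/s; ΣQ_DR = 213.0 m³/s.
V = ΣQ_DR · Δt = 213.0 × 7200 s = 1.534 × 10^6 m³.
Over A = 27.7 km², depth = V / A = 55.4 mm.

d ≈ 55.4 mm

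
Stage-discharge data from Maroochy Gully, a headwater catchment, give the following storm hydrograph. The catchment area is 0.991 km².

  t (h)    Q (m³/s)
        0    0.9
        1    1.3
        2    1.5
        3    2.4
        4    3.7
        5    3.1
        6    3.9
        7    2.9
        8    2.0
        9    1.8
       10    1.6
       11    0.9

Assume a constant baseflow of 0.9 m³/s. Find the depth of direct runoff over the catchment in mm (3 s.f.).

Direct runoff: 0.0, 0.4, 0.6, 1.5, 2.8, 2.2, 3.0, 2.0, 1.1, 0.9, 0.7, 0.0 m³/s; ΣQ_DR = 15.20 m³/s.
V = ΣQ_DR · Δt = 15.20 × 3600 s = 54720 m³.
Over A = 0.991 km², depth = V / A = 55.2 mm.

d ≈ 55.2 mm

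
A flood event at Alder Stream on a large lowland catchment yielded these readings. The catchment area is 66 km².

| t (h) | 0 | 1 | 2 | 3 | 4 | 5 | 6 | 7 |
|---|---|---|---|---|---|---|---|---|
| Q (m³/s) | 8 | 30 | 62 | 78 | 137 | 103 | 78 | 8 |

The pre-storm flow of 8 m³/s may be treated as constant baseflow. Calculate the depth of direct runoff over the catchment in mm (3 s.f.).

Direct runoff: 0.0, 22.0, 54.0, 70.0, 129.0, 95.0, 70.0, 0.0 m³/s; ΣQ_DR = 440.0 m³/s.
V = ΣQ_DR · Δt = 440.0 × 3600 s = 1.584 × 10^6 m³.
Over A = 66 km², depth = V / A = 24.0 mm.

d ≈ 24.0 mm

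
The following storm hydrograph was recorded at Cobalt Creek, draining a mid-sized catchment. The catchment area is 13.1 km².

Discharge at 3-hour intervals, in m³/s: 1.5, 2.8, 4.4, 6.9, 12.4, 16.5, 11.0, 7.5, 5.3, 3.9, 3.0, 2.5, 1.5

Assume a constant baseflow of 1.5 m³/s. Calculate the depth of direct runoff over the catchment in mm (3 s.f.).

d ≈ 49.2 mm

Direct runoff: 0.0, 1.3, 2.9, 5.4, 10.9, 15.0, 9.5, 6.0, 3.8, 2.4, 1.5, 1.0, 0.0 m³/s; ΣQ_DR = 59.70 m³/s.
V = ΣQ_DR · Δt = 59.70 × 10800 s = 6.448 × 10^5 m³.
Over A = 13.1 km², depth = V / A = 49.2 mm.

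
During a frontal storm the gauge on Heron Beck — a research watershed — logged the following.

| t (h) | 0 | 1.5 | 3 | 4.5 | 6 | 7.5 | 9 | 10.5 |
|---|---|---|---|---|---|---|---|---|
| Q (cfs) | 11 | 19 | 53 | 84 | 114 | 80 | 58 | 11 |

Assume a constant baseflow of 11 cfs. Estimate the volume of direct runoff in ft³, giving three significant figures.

V ≈ 1.85 × 10^6 ft³

Direct-runoff ordinates (Q − Q_b): 0.0, 8.0, 42.0, 73.0, 103.0, 69.0, 47.0, 0.0 cfs.
ΣQ_DR = 342.0 cfs.
With Δt = 1.5 h = 5400 s, V = ΣQ_DR · Δt = 342.0 × 5400 = 1.85 × 10^6 ft³.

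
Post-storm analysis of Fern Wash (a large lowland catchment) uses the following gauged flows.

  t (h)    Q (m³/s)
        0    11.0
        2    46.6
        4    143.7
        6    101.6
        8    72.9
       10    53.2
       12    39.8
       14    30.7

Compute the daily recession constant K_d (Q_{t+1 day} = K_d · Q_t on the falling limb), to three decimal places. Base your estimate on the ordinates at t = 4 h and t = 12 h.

K_d ≈ 0.021

Between t = 4 h and t = 12 h the flow falls from 143.7 to 39.8 m³/s over 4×2 h = 8 h.
Per-interval ratio K = (39.8/143.7)^(1/4) = 0.7254; K_d = K^(24/2) = 0.021.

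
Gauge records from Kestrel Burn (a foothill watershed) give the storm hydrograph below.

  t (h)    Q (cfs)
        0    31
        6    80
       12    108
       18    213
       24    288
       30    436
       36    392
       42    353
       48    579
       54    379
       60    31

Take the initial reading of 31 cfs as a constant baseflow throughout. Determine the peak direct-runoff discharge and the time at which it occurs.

Subtracting baseflow gives direct-runoff ordinates: 0.0, 49.0, 77.0, 182.0, 257.0, 405.0, 361.0, 322.0, 548.0, 348.0, 0.0 cfs.
The maximum is 548.0 cfs, occurring at the reading for t = 48 h.

Q_p = 548.0 cfs at t = 48 h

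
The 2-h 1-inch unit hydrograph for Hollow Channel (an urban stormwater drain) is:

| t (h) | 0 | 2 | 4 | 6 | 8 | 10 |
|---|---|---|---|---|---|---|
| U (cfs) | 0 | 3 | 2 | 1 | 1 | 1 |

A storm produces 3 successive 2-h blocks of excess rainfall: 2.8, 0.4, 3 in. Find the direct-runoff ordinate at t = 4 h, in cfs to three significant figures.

By discrete convolution, Q_j = Σ (P_i / 1 in) · U_{j−i}.
At t = 4 h (j=2): Q = (2.8/1)·2 + (0.4/1)·3 + (3/1)·0 = 6.80 cfs.

Q ≈ 6.80 cfs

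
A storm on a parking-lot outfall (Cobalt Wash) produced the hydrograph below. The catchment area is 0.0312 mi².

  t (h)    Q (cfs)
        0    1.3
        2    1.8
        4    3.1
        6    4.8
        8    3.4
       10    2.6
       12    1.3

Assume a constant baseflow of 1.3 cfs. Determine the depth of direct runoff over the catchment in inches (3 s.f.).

d ≈ 0.914 in

Direct runoff: 0.0, 0.5, 1.8, 3.5, 2.1, 1.3, 0.0 cfs; ΣQ_DR = 9.200 cfs.
V = ΣQ_DR · Δt = 9.200 × 7200 s = 66240 ft³.
Over A = 0.0312 mi², depth = V / A = 0.914 in.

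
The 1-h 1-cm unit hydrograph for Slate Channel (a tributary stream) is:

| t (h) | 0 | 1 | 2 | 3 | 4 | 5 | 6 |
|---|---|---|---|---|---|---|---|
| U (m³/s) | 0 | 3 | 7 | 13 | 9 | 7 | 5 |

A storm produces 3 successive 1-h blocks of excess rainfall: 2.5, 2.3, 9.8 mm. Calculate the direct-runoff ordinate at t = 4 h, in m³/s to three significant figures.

By discrete convolution, Q_j = Σ (P_i / 10 mm) · U_{j−i}.
At t = 4 h (j=4): Q = (2.5/10)·9 + (2.3/10)·13 + (9.8/10)·7 = 12.1 m³/s.

Q ≈ 12.1 m³/s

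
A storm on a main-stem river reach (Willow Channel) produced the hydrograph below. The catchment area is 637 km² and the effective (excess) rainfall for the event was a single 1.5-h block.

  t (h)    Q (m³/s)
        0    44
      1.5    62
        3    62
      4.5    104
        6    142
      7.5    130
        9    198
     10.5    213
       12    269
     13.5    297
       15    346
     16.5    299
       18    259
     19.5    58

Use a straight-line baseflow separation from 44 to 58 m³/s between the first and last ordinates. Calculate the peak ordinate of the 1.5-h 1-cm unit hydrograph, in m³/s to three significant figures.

U_p ≈ 194 m³/s

Direct runoff: 0.00, 16.92, 15.85, 56.77, 93.69, 80.62, 147.54, 161.46, 216.38, 243.31, 291.23, 243.15, 202.08, 0.00 m³/s; ΣQ_DR = 1769 m³/s, peak = 291.23 m³/s.
Runoff depth d = ΣQ_DR·Δt / A = 1769 × 5400 / (637 km²) = 15.00 mm.
The 1-cm UH is the DRH scaled by (10 mm)/d, so U_p = 291.23 × 10/15.00 = 194 m³/s.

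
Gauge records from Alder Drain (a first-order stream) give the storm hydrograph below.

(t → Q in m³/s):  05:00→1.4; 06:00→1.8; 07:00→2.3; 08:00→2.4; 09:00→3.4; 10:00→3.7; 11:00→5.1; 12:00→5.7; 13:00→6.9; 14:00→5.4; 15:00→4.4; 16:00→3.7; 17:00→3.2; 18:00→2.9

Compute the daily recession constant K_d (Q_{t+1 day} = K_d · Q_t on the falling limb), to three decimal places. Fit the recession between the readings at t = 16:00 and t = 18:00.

K_d ≈ 0.054

Between t = 16:00 and t = 18:00 the flow falls from 3.7 to 2.9 m³/s over 2×1 h = 2 h.
Per-interval ratio K = (2.9/3.7)^(1/2) = 0.8853; K_d = K^(24/1) = 0.054.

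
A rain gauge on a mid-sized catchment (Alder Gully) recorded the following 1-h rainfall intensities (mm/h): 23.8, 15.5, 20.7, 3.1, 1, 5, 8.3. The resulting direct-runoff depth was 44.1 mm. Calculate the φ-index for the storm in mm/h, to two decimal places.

Only the 4 blocks with intensity above φ contribute runoff: 23.8, 15.5, 20.7, 8.3 mm/h.
Σ(I−φ)·Δt = d  ⇒  (23.8+15.5+20.7+8.3 − 4φ)·1 = 44.1
φ = (68.30 − 44.1/1) / 4 = 6.05 mm/h.

φ ≈ 6.05 mm/h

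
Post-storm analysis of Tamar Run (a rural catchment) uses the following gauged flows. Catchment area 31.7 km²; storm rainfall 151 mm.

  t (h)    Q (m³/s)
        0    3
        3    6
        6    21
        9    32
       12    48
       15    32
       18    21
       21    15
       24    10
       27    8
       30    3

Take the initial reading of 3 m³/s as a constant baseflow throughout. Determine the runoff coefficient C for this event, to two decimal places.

C ≈ 0.37

ΣQ_DR = 166.0 m³/s; V = ΣQ_DR·Δt = 1.793 × 10^6 m³.
Runoff depth d = V / A = 56.56 mm.
C = d / P = 56.56 / 151 = 0.37.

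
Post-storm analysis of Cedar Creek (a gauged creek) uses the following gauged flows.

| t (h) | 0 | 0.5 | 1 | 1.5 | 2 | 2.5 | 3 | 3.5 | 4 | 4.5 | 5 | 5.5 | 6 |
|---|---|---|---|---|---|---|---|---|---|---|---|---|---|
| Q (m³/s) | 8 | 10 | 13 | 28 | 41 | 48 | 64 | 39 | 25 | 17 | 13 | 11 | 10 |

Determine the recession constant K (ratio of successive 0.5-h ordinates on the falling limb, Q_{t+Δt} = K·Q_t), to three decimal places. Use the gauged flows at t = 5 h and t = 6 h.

K ≈ 0.877

Using the recession-limb readings at t = 5 h and t = 6 h: Q falls from 13 to 10 m³/s over 2 intervals.
K = (Q₂/Q₁)^(1/2) = (10/13)^(1/2) = 0.877.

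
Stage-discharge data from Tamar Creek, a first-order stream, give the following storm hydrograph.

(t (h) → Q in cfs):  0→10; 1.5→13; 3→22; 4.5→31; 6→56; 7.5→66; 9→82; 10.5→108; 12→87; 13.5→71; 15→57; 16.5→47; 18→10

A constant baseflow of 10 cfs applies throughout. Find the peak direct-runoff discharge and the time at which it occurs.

Subtracting baseflow gives direct-runoff ordinates: 0.0, 3.0, 12.0, 21.0, 46.0, 56.0, 72.0, 98.0, 77.0, 61.0, 47.0, 37.0, 0.0 cfs.
The maximum is 98.0 cfs, occurring at the reading for t = 10.5 h.

Q_p = 98.0 cfs at t = 10.5 h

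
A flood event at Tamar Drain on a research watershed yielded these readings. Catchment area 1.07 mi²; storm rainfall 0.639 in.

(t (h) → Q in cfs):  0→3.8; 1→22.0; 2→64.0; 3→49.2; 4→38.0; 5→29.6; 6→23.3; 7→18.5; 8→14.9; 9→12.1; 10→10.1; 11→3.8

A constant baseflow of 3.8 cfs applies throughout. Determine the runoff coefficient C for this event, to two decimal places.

C ≈ 0.55

ΣQ_DR = 243.7 cfs; V = ΣQ_DR·Δt = 8.773 × 10^5 ft³.
Runoff depth d = V / A = 0.3529 in.
C = d / P = 0.3529 / 0.639 = 0.55.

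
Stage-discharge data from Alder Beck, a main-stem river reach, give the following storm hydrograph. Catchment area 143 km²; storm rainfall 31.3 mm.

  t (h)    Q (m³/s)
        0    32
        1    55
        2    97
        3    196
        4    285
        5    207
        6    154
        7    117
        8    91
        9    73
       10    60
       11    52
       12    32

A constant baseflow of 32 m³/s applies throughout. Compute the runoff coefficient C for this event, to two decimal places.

ΣQ_DR = 1035 m³/s; V = ΣQ_DR·Δt = 3.726 × 10^6 m³.
Runoff depth d = V / A = 26.06 mm.
C = d / P = 26.06 / 31.3 = 0.83.

C ≈ 0.83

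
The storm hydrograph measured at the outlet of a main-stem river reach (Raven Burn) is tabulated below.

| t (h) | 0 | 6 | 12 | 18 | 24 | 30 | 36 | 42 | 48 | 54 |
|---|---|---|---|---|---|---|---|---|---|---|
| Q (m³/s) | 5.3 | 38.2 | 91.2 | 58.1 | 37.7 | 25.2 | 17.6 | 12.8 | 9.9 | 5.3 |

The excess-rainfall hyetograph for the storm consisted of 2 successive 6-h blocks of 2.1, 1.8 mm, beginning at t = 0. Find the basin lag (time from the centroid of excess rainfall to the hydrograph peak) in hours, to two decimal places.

t_L ≈ 6.23 h

Centroid of excess rainfall: t_c = Σ P_i·t̄_i / ΣP_i = 5.7692 h (block centres at 3, 9 h).
Hydrograph peak occurs at t = 12 h, so basin lag t_L = 12 − 5.7692 = 6.23 h.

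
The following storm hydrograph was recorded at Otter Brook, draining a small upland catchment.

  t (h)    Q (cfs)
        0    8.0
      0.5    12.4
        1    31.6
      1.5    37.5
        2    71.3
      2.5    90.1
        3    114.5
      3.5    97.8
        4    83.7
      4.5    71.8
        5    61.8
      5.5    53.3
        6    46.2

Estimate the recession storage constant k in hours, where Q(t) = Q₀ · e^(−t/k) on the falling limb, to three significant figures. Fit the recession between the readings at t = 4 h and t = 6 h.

k ≈ 3.37 h

On the falling limb, Q drops from 83.7 to 46.2 cfs between t = 4 h and t = 6 h (Δt = 2 h).
k = −Δt / ln(Q₂/Q₁) = −2 / ln(46.2/83.7) = 3.37 h.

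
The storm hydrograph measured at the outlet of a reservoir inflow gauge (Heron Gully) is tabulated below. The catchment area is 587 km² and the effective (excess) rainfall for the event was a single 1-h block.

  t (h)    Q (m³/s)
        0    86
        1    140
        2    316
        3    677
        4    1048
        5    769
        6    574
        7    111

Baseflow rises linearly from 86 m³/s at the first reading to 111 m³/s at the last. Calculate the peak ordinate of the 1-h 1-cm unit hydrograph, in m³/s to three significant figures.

U_p ≈ 527 m³/s

Direct runoff: 0.00, 50.43, 222.86, 580.29, 947.71, 665.14, 466.57, 0.00 m³/s; ΣQ_DR = 2933 m³/s, peak = 947.71 m³/s.
Runoff depth d = ΣQ_DR·Δt / A = 2933 × 3600 / (587 km²) = 17.99 mm.
The 1-cm UH is the DRH scaled by (10 mm)/d, so U_p = 947.71 × 10/17.99 = 527 m³/s.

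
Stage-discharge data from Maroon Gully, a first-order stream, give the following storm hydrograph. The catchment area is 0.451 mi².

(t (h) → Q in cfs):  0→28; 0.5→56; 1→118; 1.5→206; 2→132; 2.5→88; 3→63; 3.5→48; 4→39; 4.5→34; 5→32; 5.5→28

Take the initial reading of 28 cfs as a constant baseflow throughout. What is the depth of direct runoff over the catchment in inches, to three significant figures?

d ≈ 0.921 in

Direct runoff: 0.0, 28.0, 90.0, 178.0, 104.0, 60.0, 35.0, 20.0, 11.0, 6.0, 4.0, 0.0 cfs; ΣQ_DR = 536.0 cfs.
V = ΣQ_DR · Δt = 536.0 × 1800 s = 9.648 × 10^5 ft³.
Over A = 0.451 mi², depth = V / A = 0.921 in.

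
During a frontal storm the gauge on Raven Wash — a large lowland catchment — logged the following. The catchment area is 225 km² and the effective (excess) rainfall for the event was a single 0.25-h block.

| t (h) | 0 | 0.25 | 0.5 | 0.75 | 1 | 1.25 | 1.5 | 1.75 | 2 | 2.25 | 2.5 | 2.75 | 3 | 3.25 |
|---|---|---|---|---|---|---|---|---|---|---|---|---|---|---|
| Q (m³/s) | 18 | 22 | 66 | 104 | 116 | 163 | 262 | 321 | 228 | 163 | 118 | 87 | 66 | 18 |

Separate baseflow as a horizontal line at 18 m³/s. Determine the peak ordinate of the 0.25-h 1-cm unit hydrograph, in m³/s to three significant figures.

U_p ≈ 505 m³/s

Direct runoff: 0.0, 4.0, 48.0, 86.0, 98.0, 145.0, 244.0, 303.0, 210.0, 145.0, 100.0, 69.0, 48.0, 0.0 m³/s; ΣQ_DR = 1500 m³/s, peak = 303.0 m³/s.
Runoff depth d = ΣQ_DR·Δt / A = 1500 × 900 / (225 km²) = 6.000 mm.
The 1-cm UH is the DRH scaled by (10 mm)/d, so U_p = 303.0 × 10/6.000 = 505 m³/s.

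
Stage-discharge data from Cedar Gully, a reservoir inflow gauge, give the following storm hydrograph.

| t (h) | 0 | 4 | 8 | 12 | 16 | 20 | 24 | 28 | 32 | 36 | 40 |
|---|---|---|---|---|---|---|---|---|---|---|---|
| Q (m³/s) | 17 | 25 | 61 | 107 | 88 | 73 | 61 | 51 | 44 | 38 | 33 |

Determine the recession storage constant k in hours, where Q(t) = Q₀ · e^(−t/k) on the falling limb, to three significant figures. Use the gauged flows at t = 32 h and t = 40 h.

On the falling limb, Q drops from 44 to 33 m³/s between t = 32 h and t = 40 h (Δt = 8 h).
k = −Δt / ln(Q₂/Q₁) = −8 / ln(33/44) = 27.8 h.

k ≈ 27.8 h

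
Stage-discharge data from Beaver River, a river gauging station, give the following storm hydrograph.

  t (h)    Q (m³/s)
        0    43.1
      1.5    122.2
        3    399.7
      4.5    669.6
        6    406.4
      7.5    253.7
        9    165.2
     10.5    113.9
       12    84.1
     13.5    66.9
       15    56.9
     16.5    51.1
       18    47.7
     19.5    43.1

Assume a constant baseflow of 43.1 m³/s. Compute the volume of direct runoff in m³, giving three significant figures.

Direct-runoff ordinates (Q − Q_b): 0.0, 79.1, 356.6, 626.5, 363.3, 210.6, 122.1, 70.8, 41.0, 23.8, 13.8, 8.0, 4.6, 0.0 m³/s.
ΣQ_DR = 1920 m³/s.
With Δt = 1.5 h = 5400 s, V = ΣQ_DR · Δt = 1920 × 5400 = 1.04 × 10^7 m³.

V ≈ 1.04 × 10^7 m³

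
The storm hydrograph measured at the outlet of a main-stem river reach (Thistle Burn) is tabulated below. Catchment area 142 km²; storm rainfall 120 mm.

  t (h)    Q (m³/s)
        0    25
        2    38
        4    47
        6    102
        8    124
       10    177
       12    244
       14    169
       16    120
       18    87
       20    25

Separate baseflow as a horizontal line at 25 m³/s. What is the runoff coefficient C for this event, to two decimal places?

C ≈ 0.37

ΣQ_DR = 883.0 m³/s; V = ΣQ_DR·Δt = 6.358 × 10^6 m³.
Runoff depth d = V / A = 44.77 mm.
C = d / P = 44.77 / 120 = 0.37.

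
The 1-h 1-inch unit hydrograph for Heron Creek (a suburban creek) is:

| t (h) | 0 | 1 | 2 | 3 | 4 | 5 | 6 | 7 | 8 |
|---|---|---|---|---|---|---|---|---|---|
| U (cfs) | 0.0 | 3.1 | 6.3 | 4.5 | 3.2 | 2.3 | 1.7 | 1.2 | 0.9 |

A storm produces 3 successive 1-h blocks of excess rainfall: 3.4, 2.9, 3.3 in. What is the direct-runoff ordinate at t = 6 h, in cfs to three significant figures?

Q ≈ 23.0 cfs

By discrete convolution, Q_j = Σ (P_i / 1 in) · U_{j−i}.
At t = 6 h (j=6): Q = (3.4/1)·1.7 + (2.9/1)·2.3 + (3.3/1)·3.2 = 23.0 cfs.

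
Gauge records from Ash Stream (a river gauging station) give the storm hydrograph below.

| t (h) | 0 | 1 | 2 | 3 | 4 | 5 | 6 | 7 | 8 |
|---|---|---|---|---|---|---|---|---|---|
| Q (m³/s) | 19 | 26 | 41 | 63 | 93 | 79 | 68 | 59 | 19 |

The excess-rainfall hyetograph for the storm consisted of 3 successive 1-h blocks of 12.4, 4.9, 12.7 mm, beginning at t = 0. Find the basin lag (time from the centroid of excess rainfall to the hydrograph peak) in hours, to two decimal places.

t_L ≈ 2.49 h

Centroid of excess rainfall: t_c = Σ P_i·t̄_i / ΣP_i = 1.5100 h (block centres at 0.5, 1.5, 2.5 h).
Hydrograph peak occurs at t = 4 h, so basin lag t_L = 4 − 1.5100 = 2.49 h.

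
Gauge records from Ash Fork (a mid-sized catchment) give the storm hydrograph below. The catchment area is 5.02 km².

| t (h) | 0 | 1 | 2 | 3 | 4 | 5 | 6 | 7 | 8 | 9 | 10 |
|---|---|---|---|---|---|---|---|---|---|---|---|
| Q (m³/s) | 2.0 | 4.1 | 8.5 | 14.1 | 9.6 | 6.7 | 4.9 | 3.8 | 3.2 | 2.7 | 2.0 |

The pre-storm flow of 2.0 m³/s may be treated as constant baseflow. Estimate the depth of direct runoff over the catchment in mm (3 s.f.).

Direct runoff: 0.0, 2.1, 6.5, 12.1, 7.6, 4.7, 2.9, 1.8, 1.2, 0.7, 0.0 m³/s; ΣQ_DR = 39.60 m³/s.
V = ΣQ_DR · Δt = 39.60 × 3600 s = 1.426 × 10^5 m³.
Over A = 5.02 km², depth = V / A = 28.4 mm.

d ≈ 28.4 mm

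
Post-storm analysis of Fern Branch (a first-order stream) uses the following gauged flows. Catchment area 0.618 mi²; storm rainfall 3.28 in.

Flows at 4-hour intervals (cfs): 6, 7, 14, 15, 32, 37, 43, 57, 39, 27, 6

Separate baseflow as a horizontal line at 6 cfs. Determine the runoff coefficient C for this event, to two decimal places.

C ≈ 0.66

ΣQ_DR = 217.0 cfs; V = ΣQ_DR·Δt = 3.125 × 10^6 ft³.
Runoff depth d = V / A = 2.176 in.
C = d / P = 2.176 / 3.28 = 0.66.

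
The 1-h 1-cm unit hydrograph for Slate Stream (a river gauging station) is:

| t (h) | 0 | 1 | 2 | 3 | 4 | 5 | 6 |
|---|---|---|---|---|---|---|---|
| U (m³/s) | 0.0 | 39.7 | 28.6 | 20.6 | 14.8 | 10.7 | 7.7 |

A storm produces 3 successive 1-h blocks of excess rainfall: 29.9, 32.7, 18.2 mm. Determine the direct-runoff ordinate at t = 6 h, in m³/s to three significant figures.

By discrete convolution, Q_j = Σ (P_i / 10 mm) · U_{j−i}.
At t = 6 h (j=6): Q = (29.9/10)·7.7 + (32.7/10)·10.7 + (18.2/10)·14.8 = 84.9 m³/s.

Q ≈ 84.9 m³/s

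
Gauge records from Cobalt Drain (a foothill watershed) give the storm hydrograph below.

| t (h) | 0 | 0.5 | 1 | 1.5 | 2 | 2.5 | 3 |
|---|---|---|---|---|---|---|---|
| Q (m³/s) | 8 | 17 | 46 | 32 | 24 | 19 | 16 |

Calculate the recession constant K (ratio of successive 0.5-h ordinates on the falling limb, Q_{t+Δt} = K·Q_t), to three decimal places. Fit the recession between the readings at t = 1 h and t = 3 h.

K ≈ 0.768

Using the recession-limb readings at t = 1 h and t = 3 h: Q falls from 46 to 16 m³/s over 4 intervals.
K = (Q₂/Q₁)^(1/4) = (16/46)^(1/4) = 0.768.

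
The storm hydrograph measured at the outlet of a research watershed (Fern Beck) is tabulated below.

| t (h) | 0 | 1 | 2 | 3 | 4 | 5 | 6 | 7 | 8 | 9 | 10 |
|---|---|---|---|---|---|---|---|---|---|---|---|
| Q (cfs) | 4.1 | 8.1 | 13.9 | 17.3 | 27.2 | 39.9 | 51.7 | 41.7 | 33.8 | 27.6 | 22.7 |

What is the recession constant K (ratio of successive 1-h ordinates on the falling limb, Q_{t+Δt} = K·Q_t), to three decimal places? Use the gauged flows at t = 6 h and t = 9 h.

K ≈ 0.811

Using the recession-limb readings at t = 6 h and t = 9 h: Q falls from 51.7 to 27.6 cfs over 3 intervals.
K = (Q₂/Q₁)^(1/3) = (27.6/51.7)^(1/3) = 0.811.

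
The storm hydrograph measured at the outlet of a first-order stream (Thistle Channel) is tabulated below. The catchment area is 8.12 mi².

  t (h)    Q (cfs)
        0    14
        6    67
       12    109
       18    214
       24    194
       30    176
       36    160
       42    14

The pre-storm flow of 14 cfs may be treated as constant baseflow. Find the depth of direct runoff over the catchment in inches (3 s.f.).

d ≈ 0.957 in

Direct runoff: 0.0, 53.0, 95.0, 200.0, 180.0, 162.0, 146.0, 0.0 cfs; ΣQ_DR = 836.0 cfs.
V = ΣQ_DR · Δt = 836.0 × 21600 s = 1.806 × 10^7 ft³.
Over A = 8.12 mi², depth = V / A = 0.957 in.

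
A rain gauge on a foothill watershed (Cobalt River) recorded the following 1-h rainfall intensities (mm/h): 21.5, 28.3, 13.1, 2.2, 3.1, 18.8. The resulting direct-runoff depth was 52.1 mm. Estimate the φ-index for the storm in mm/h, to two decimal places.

Only the 4 blocks with intensity above φ contribute runoff: 21.5, 28.3, 13.1, 18.8 mm/h.
Σ(I−φ)·Δt = d  ⇒  (21.5+28.3+13.1+18.8 − 4φ)·1 = 52.1
φ = (81.70 − 52.1/1) / 4 = 7.40 mm/h.

φ ≈ 7.40 mm/h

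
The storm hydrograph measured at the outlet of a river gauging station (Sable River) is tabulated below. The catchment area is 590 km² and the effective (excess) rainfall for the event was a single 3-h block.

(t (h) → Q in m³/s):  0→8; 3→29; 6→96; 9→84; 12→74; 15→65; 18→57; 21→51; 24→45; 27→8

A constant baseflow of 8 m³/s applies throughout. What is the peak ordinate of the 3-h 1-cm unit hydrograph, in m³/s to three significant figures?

Direct runoff: 0.0, 21.0, 88.0, 76.0, 66.0, 57.0, 49.0, 43.0, 37.0, 0.0 m³/s; ΣQ_DR = 437.0 m³/s, peak = 88.0 m³/s.
Runoff depth d = ΣQ_DR·Δt / A = 437.0 × 10800 / (590 km²) = 7.999 mm.
The 1-cm UH is the DRH scaled by (10 mm)/d, so U_p = 88.0 × 10/7.999 = 110 m³/s.

U_p ≈ 110 m³/s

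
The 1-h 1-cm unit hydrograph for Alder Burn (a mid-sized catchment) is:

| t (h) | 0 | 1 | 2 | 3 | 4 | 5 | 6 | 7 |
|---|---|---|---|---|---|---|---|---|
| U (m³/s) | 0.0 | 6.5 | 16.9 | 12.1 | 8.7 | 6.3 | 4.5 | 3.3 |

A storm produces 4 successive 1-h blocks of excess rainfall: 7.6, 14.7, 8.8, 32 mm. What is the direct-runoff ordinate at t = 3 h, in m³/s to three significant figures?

By discrete convolution, Q_j = Σ (P_i / 10 mm) · U_{j−i}.
At t = 3 h (j=3): Q = (7.6/10)·12.1 + (14.7/10)·16.9 + (8.8/10)·6.5 + (32/10)·0.0 = 39.8 m³/s.

Q ≈ 39.8 m³/s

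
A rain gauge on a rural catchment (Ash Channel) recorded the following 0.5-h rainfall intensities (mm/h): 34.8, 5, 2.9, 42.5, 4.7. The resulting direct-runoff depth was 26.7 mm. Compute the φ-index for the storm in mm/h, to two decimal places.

φ ≈ 11.95 mm/h

Only the 2 blocks with intensity above φ contribute runoff: 34.8, 42.5 mm/h.
Σ(I−φ)·Δt = d  ⇒  (34.8+42.5 − 2φ)·0.5 = 26.7
φ = (77.30 − 26.7/0.5) / 2 = 11.95 mm/h.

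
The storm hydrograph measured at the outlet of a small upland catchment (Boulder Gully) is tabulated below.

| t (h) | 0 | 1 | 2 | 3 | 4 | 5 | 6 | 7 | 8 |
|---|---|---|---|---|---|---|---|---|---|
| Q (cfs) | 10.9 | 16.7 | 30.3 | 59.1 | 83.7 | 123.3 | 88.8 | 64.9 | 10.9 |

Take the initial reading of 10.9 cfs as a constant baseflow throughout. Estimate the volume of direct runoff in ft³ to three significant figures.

Direct-runoff ordinates (Q − Q_b): 0.0, 5.8, 19.4, 48.2, 72.8, 112.4, 77.9, 54.0, 0.0 cfs.
ΣQ_DR = 390.5 cfs.
With Δt = 1 h = 3600 s, V = ΣQ_DR · Δt = 390.5 × 3600 = 1.41 × 10^6 ft³.

V ≈ 1.41 × 10^6 ft³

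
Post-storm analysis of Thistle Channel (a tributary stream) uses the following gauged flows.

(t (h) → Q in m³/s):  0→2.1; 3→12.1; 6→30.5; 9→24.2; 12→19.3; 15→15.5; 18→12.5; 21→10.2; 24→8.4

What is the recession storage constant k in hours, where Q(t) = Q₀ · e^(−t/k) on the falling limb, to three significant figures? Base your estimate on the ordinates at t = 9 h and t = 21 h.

k ≈ 13.9 h

On the falling limb, Q drops from 24.2 to 10.2 m³/s between t = 9 h and t = 21 h (Δt = 12 h).
k = −Δt / ln(Q₂/Q₁) = −12 / ln(10.2/24.2) = 13.9 h.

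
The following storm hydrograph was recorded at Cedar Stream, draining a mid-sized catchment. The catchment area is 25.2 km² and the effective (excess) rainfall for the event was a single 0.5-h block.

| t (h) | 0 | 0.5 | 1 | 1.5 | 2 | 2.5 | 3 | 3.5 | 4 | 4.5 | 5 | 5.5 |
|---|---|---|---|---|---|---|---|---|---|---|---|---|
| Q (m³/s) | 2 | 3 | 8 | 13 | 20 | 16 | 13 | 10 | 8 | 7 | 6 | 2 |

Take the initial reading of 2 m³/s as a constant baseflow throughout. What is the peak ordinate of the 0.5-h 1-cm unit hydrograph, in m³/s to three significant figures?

U_p ≈ 30.0 m³/s

Direct runoff: 0.0, 1.0, 6.0, 11.0, 18.0, 14.0, 11.0, 8.0, 6.0, 5.0, 4.0, 0.0 m³/s; ΣQ_DR = 84.00 m³/s, peak = 18.0 m³/s.
Runoff depth d = ΣQ_DR·Δt / A = 84.00 × 1800 / (25.2 km²) = 6.000 mm.
The 1-cm UH is the DRH scaled by (10 mm)/d, so U_p = 18.0 × 10/6.000 = 30.0 m³/s.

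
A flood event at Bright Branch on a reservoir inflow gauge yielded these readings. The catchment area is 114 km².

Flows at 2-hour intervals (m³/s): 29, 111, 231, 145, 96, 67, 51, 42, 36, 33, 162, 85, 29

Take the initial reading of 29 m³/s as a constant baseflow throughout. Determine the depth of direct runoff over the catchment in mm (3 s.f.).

Direct runoff: 0.0, 82.0, 202.0, 116.0, 67.0, 38.0, 22.0, 13.0, 7.0, 4.0, 133.0, 56.0, 0.0 m³/s; ΣQ_DR = 740.0 m³/s.
V = ΣQ_DR · Δt = 740.0 × 7200 s = 5.328 × 10^6 m³.
Over A = 114 km², depth = V / A = 46.7 mm.

d ≈ 46.7 mm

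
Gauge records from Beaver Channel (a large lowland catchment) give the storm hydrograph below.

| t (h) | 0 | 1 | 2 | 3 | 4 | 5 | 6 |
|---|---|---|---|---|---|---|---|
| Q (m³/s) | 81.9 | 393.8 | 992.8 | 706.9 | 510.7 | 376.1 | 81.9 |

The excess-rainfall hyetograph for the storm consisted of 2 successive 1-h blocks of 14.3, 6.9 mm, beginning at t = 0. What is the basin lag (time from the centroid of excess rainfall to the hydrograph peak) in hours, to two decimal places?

t_L ≈ 1.17 h

Centroid of excess rainfall: t_c = Σ P_i·t̄_i / ΣP_i = 0.8255 h (block centres at 0.5, 1.5 h).
Hydrograph peak occurs at t = 2 h, so basin lag t_L = 2 − 0.8255 = 1.17 h.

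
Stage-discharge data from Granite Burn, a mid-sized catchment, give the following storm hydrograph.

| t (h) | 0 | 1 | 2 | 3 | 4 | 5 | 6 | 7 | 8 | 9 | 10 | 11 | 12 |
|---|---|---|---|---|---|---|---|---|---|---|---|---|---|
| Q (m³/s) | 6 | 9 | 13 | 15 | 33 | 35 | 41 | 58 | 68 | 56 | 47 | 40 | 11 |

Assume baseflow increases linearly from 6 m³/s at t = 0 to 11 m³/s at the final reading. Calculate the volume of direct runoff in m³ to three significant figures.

V ≈ 1.16 × 10^6 m³

Direct-runoff ordinates (Q − Q_b): 0.00, 2.58, 6.17, 7.75, 25.33, 26.92, 32.50, 49.08, 58.67, 46.25, 36.83, 29.42, 0.00 m³/s.
ΣQ_DR = 321.5 m³/s.
With Δt = 1 h = 3600 s, V = ΣQ_DR · Δt = 321.5 × 3600 = 1.16 × 10^6 m³.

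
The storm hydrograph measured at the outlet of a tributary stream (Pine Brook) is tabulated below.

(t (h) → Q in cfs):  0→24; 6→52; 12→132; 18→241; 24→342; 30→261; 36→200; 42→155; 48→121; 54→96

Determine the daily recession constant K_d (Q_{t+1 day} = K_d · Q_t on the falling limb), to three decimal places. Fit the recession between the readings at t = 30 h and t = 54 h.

K_d ≈ 0.368

Between t = 30 h and t = 54 h the flow falls from 261 to 96 cfs over 4×6 h = 24 h.
Per-interval ratio K = (96/261)^(1/4) = 0.7788; K_d = K^(24/6) = 0.368.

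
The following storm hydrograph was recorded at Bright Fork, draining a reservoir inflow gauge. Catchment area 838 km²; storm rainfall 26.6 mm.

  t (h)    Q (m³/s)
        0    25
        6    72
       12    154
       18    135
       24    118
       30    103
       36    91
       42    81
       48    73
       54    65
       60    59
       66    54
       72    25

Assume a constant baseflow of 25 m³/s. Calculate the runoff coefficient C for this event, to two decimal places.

C ≈ 0.71

ΣQ_DR = 730.0 m³/s; V = ΣQ_DR·Δt = 1.577 × 10^7 m³.
Runoff depth d = V / A = 18.82 mm.
C = d / P = 18.82 / 26.6 = 0.71.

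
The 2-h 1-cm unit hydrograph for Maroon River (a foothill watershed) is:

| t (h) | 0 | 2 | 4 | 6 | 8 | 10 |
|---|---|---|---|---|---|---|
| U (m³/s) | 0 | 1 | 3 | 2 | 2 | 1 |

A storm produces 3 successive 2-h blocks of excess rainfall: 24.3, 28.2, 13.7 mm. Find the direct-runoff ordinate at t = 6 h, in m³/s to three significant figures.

By discrete convolution, Q_j = Σ (P_i / 10 mm) · U_{j−i}.
At t = 6 h (j=3): Q = (24.3/10)·2 + (28.2/10)·3 + (13.7/10)·1 = 14.7 m³/s.

Q ≈ 14.7 m³/s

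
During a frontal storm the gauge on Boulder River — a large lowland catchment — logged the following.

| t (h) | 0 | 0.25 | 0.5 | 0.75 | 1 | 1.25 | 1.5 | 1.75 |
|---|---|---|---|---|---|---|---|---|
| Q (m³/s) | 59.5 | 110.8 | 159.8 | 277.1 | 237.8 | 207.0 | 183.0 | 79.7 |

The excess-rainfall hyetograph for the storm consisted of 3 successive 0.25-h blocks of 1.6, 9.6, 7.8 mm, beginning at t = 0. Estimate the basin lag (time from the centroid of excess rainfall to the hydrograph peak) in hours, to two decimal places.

Centroid of excess rainfall: t_c = Σ P_i·t̄_i / ΣP_i = 0.4566 h (block centres at 0.125, 0.375, 0.625 h).
Hydrograph peak occurs at t = 0.75 h, so basin lag t_L = 0.75 − 0.4566 = 0.29 h.

t_L ≈ 0.29 h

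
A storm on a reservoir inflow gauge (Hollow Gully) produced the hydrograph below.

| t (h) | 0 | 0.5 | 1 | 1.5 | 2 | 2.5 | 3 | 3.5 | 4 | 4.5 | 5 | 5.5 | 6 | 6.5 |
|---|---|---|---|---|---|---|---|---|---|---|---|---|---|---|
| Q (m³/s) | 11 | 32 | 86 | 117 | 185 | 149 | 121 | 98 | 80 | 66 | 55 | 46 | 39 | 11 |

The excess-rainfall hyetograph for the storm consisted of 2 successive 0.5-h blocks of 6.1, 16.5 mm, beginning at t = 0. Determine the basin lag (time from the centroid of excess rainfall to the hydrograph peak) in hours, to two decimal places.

t_L ≈ 1.38 h

Centroid of excess rainfall: t_c = Σ P_i·t̄_i / ΣP_i = 0.6150 h (block centres at 0.25, 0.75 h).
Hydrograph peak occurs at t = 2 h, so basin lag t_L = 2 − 0.6150 = 1.38 h.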